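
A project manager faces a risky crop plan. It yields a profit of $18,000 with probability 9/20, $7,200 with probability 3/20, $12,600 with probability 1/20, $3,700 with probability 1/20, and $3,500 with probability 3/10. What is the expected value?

$11,045

EV = 9/20 × 18000 + 3/20 × 7200 + 1/20 × 12600 + 1/20 × 3700 + 3/10 × 3500 = 8100 + 1080 + 630 + 185 + 1050 = 11045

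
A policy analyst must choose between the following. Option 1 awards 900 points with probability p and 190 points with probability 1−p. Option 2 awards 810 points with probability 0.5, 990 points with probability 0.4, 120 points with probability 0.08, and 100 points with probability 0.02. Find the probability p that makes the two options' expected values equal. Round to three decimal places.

EV(Option 2) = 0.5 × 810 + 0.4 × 990 + 0.08 × 120 + 0.02 × 100 = 405 + 396 + 9.6 + 2 = 812.6
p·900 + (1−p)·190 = 812.6
710p + 190 = 812.6
p = (812.6 − 190) / 710

p = 0.877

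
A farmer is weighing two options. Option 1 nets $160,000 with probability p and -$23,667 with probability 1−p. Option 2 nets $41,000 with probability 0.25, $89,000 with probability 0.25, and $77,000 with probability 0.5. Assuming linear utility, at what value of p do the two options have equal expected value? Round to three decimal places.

p = 0.515

EV(Option 2) = 0.25 × 41000 + 0.25 × 89000 + 0.5 × 77000 = 10250 + 22250 + 38500 = 71000
p·160000 + (1−p)·(-23667) = 71000
183667p − 23667 = 71000
p = (71000 + 23667) / 183667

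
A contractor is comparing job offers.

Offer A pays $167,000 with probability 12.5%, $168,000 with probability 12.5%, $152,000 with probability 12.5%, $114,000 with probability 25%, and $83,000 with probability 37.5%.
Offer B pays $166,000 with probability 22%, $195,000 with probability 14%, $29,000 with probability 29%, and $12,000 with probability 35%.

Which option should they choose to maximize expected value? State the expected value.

Offer A = 0.125 × 167000 + 0.125 × 168000 + 0.125 × 152000 + 0.25 × 114000 + 0.375 × 83000 = 20875 + 21000 + 19000 + 28500 + 31125 = 120500
Offer B = 0.22 × 166000 + 0.14 × 195000 + 0.29 × 29000 + 0.35 × 12000 = 36520 + 27300 + 8410 + 4200 = 76430

Offer A ($120,500)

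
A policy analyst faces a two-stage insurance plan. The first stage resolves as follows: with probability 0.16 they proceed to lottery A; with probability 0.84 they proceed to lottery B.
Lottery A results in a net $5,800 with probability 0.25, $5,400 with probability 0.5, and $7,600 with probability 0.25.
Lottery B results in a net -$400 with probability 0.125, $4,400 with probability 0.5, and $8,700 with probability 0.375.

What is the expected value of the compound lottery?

EV(A) = 0.25 × 5800 + 0.5 × 5400 + 0.25 × 7600 = 1450 + 2700 + 1900 = 6050
EV(B) = 0.125 × (-400) + 0.5 × 4400 + 0.375 × 8700 = -50 + 2200 + 3262.5 = 5412.5
Overall = 0.16 × 6050 + 0.84 × 5412.5 = 968 + 4546.5 = 5514.5

$5,514.50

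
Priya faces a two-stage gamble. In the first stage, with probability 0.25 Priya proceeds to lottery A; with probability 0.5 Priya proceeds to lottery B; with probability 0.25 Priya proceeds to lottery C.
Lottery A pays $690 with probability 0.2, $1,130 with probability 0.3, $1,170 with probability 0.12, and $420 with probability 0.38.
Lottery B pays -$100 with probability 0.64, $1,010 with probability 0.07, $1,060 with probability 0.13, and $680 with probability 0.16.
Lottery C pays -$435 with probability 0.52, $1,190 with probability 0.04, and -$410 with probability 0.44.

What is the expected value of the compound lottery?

$231.15

EV(A) = 0.2 × 690 + 0.3 × 1130 + 0.12 × 1170 + 0.38 × 420 = 138 + 339 + 140.4 + 159.6 = 777
EV(B) = 0.64 × (-100) + 0.07 × 1010 + 0.13 × 1060 + 0.16 × 680 = -64 + 70.7 + 137.8 + 108.8 = 253.3
EV(C) = 0.52 × (-435) + 0.04 × 1190 + 0.44 × (-410) = -226.2 + 47.6 − 180.4 = -359
Overall = 0.25 × 777 + 0.5 × 253.3 + 0.25 × (-359) = 194.25 + 126.65 − 89.75 = 231.15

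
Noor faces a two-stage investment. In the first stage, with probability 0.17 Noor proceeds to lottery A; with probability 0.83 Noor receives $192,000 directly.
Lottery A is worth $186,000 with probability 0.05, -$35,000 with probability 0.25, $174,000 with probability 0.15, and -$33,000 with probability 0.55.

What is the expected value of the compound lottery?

$160,805

EV(A) = 0.05 × 186000 + 0.25 × (-35000) + 0.15 × 174000 + 0.55 × (-33000) = 9300 − 8750 + 26100 − 18150 = 8500
Branch B: 192000 (certain)
Overall = 0.17 × 8500 + 0.83 × 192000 = 1445 + 159360 = 160805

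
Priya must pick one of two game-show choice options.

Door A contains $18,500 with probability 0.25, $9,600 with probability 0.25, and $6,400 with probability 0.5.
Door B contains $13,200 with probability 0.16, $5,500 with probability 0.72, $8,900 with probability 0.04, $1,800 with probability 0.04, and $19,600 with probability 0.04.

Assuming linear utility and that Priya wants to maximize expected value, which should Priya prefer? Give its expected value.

Door A = 0.25 × 18500 + 0.25 × 9600 + 0.5 × 6400 = 4625 + 2400 + 3200 = 10225
Door B = 0.16 × 13200 + 0.72 × 5500 + 0.04 × 8900 + 0.04 × 1800 + 0.04 × 19600 = 2112 + 3960 + 356 + 72 + 784 = 7284

Door A ($10,225)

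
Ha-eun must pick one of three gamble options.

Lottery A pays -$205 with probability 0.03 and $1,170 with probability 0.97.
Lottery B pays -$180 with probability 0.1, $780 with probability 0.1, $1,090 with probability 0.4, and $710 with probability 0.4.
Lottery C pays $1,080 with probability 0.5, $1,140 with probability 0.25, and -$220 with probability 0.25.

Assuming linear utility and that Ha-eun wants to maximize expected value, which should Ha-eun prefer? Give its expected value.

Lottery A = 0.03 × (-205) + 0.97 × 1170 = -6.15 + 1134.9 = 1128.75
Lottery B = 0.1 × (-180) + 0.1 × 780 + 0.4 × 1090 + 0.4 × 710 = -18 + 78 + 436 + 284 = 780
Lottery C = 0.5 × 1080 + 0.25 × 1140 + 0.25 × (-220) = 540 + 285 − 55 = 770

Lottery A ($1,128.75)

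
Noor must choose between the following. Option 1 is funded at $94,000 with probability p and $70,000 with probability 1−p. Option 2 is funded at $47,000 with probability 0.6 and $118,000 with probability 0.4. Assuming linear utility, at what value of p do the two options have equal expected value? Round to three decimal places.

EV(Option 2) = 0.6 × 47000 + 0.4 × 118000 = 28200 + 47200 = 75400
p·94000 + (1−p)·70000 = 75400
24000p + 70000 = 75400
p = (75400 − 70000) / 24000

p = 0.225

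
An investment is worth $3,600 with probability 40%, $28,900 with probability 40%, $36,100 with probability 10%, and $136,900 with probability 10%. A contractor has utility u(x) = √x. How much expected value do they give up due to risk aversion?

E[u] = 0.4·√3600 + 0.4·√28900 + 0.1·√36100 + 0.1·√136900 = 0.4·60 + 0.4·170 + 0.1·190 + 0.1·370 = 148
CE = (148)² = 21904
Risk premium = EV − CE = 30300 − 21904 = 8396

$8,396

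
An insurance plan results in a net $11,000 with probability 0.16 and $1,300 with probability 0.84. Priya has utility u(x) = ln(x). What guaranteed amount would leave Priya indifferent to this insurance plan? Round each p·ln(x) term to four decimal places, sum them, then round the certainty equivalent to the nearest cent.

E[u] = 0.16·ln(11000) + 0.84·ln(1300) = 1.4889 + 6.0229 = 7.5118
CE = e^7.5118 ≈ 1829.50

$1,829.50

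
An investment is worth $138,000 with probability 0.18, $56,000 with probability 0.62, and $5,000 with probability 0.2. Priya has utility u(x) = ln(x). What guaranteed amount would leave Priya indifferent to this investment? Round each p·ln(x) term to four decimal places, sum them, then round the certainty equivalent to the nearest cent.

$40,627.48

E[u] = 0.18·ln(138000) + 0.62·ln(56000) + 0.2·ln(5000) = 2.1303 + 6.7785 + 1.7034 = 10.6122
CE = e^10.6122 ≈ 40627.48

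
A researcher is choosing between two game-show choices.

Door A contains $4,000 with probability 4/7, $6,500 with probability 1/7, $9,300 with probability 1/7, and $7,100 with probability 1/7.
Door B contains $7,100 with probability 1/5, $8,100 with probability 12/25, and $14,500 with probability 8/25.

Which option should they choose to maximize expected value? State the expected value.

Door B ($9,948)

Door A = 4/7 × 4000 + 1/7 × 6500 + 1/7 × 9300 + 1/7 × 7100 = 2285.7143 + 928.5714 + 1328.5714 + 1014.2857 = 5557.1429
Door B = 1/5 × 7100 + 12/25 × 8100 + 8/25 × 14500 = 1420 + 3888 + 4640 = 9948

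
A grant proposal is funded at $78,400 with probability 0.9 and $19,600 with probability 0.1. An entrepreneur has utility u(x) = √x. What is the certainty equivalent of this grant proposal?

$70,756

E[u] = 0.9·√78400 + 0.1·√19600 = 0.9·280 + 0.1·140 = 266
CE = (266)² = 70756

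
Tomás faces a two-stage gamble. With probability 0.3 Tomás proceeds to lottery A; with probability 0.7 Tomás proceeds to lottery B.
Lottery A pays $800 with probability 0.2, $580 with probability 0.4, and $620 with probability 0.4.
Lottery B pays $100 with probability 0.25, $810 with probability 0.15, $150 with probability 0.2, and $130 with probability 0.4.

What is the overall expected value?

EV(A) = 0.2 × 800 + 0.4 × 580 + 0.4 × 620 = 160 + 232 + 248 = 640
EV(B) = 0.25 × 100 + 0.15 × 810 + 0.2 × 150 + 0.4 × 130 = 25 + 121.5 + 30 + 52 = 228.5
Overall = 0.3 × 640 + 0.7 × 228.5 = 192 + 159.95 = 351.95

$351.95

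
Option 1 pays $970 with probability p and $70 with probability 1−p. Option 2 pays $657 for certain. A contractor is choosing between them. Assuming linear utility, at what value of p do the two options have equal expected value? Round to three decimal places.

p·970 + (1−p)·70 = 657
900p + 70 = 657
p = (657 − 70) / 900

p = 0.652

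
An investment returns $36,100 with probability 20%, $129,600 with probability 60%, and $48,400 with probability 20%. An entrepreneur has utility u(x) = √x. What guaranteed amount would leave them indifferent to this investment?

E[u] = 0.2·√36100 + 0.6·√129600 + 0.2·√48400 = 0.2·190 + 0.6·360 + 0.2·220 = 298
CE = (298)² = 88804

$88,804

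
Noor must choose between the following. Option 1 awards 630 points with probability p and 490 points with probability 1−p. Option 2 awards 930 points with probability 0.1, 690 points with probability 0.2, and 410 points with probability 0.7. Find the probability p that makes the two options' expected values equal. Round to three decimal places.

p = 0.200

EV(Option 2) = 0.1 × 930 + 0.2 × 690 + 0.7 × 410 = 93 + 138 + 287 = 518
p·630 + (1−p)·490 = 518
140p + 490 = 518
p = (518 − 490) / 140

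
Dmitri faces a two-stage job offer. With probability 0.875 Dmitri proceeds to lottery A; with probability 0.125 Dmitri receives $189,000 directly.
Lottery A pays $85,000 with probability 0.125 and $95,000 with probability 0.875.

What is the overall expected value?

$105,656.25

EV(A) = 0.125 × 85000 + 0.875 × 95000 = 10625 + 83125 = 93750
Branch B: 189000 (certain)
Overall = 0.875 × 93750 + 0.125 × 189000 = 82031.25 + 23625 = 105656.25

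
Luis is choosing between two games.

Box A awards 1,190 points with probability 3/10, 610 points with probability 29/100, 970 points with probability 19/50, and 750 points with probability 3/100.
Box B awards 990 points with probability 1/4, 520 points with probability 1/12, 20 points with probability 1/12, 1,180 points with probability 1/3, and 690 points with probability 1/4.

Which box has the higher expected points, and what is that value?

Box A (925 points)

Box A = 3/10 × 1190 + 29/100 × 610 + 19/50 × 970 + 3/100 × 750 = 357 + 176.9 + 368.6 + 22.5 = 925
Box B = 1/4 × 990 + 1/12 × 520 + 1/12 × 20 + 1/3 × 1180 + 1/4 × 690 = 247.5 + 43.3333 + 1.6667 + 393.3333 + 172.5 = 858.3333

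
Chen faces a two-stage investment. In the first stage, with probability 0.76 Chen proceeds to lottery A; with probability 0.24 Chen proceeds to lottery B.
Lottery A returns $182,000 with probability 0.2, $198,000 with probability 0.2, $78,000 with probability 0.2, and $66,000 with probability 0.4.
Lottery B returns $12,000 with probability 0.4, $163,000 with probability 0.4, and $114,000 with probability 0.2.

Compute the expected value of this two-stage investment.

$111,952

EV(A) = 0.2 × 182000 + 0.2 × 198000 + 0.2 × 78000 + 0.4 × 66000 = 36400 + 39600 + 15600 + 26400 = 118000
EV(B) = 0.4 × 12000 + 0.4 × 163000 + 0.2 × 114000 = 4800 + 65200 + 22800 = 92800
Overall = 0.76 × 118000 + 0.24 × 92800 = 89680 + 22272 = 111952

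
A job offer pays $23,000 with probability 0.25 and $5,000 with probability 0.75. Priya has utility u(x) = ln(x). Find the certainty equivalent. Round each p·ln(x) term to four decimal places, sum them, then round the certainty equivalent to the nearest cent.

$7,322.45

E[u] = 0.25·ln(23000) + 0.75·ln(5000) = 2.5108 + 6.3879 = 8.8987
CE = e^8.8987 ≈ 7322.45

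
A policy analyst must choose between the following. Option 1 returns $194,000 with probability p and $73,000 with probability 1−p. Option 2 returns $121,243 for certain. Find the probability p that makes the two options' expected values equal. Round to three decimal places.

p = 0.399

p·194000 + (1−p)·73000 = 121243
121000p + 73000 = 121243
p = (121243 − 73000) / 121000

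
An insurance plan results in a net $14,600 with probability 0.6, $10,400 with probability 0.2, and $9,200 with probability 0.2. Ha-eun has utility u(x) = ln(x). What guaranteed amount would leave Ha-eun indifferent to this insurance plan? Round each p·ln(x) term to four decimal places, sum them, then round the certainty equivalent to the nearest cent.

E[u] = 0.6·ln(14600) + 0.2·ln(10400) + 0.2·ln(9200) = 5.7533 + 1.8499 + 1.8254 = 9.4286
CE = e^9.4286 ≈ 12439.10

$12,439.10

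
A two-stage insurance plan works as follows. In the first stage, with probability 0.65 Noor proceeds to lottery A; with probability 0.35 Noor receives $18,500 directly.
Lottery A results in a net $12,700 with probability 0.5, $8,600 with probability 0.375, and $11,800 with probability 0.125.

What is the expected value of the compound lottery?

$13,657.50

EV(A) = 0.5 × 12700 + 0.375 × 8600 + 0.125 × 11800 = 6350 + 3225 + 1475 = 11050
Branch B: 18500 (certain)
Overall = 0.65 × 11050 + 0.35 × 18500 = 7182.5 + 6475 = 13657.5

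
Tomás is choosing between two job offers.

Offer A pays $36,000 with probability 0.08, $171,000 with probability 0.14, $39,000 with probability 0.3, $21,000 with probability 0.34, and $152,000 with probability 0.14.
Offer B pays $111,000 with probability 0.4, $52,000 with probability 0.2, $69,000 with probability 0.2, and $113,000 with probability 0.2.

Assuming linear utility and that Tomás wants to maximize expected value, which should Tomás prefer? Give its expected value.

Offer A = 0.08 × 36000 + 0.14 × 171000 + 0.3 × 39000 + 0.34 × 21000 + 0.14 × 152000 = 2880 + 23940 + 11700 + 7140 + 21280 = 66940
Offer B = 0.4 × 111000 + 0.2 × 52000 + 0.2 × 69000 + 0.2 × 113000 = 44400 + 10400 + 13800 + 22600 = 91200

Offer B ($91,200)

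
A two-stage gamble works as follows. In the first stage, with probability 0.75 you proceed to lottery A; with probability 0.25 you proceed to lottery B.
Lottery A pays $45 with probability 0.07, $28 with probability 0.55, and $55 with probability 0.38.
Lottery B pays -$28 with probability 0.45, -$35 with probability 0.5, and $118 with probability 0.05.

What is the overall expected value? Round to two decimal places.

$23.54

EV(A) = 0.07 × 45 + 0.55 × 28 + 0.38 × 55 = 3.15 + 15.4 + 20.9 = 39.45
EV(B) = 0.45 × (-28) + 0.5 × (-35) + 0.05 × 118 = -12.6 − 17.5 + 5.9 = -24.2
Overall = 0.75 × 39.45 + 0.25 × (-24.2) = 29.5875 − 6.05 = 23.5375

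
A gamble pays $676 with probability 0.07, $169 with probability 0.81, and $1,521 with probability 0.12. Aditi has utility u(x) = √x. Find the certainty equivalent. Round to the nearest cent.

E[u] = 0.07·√676 + 0.81·√169 + 0.12·√1521 = 0.07·26 + 0.81·13 + 0.12·39 = 17.03
CE = (17.03)² = 290.0209

$290.02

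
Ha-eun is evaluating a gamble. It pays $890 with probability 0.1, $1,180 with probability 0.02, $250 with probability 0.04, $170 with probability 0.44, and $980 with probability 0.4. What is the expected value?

$589.40

EV = 0.1 × 890 + 0.02 × 1180 + 0.04 × 250 + 0.44 × 170 + 0.4 × 980 = 89 + 23.6 + 10 + 74.8 + 392 = 589.4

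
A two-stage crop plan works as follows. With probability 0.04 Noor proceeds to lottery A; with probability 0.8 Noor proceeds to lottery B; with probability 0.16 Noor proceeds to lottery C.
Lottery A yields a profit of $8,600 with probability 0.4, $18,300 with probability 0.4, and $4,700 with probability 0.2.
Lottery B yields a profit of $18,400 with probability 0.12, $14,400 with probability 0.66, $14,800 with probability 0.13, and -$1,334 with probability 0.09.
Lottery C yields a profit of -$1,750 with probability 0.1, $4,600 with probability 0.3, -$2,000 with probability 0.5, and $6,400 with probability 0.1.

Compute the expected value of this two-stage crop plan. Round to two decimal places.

EV(A) = 0.4 × 8600 + 0.4 × 18300 + 0.2 × 4700 = 3440 + 7320 + 940 = 11700
EV(B) = 0.12 × 18400 + 0.66 × 14400 + 0.13 × 14800 + 0.09 × (-1334) = 2208 + 9504 + 1924 − 120.06 = 13515.94
EV(C) = 0.1 × (-1750) + 0.3 × 4600 + 0.5 × (-2000) + 0.1 × 6400 = -175 + 1380 − 1000 + 640 = 845
Overall = 0.04 × 11700 + 0.8 × 13515.94 + 0.16 × 845 = 468 + 10812.752 + 135.2 = 11415.952

$11,415.95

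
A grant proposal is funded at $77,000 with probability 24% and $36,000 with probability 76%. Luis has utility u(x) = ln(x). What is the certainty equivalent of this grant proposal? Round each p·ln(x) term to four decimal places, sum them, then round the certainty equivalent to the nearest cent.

$43,208.82

E[u] = 0.24·ln(77000) + 0.76·ln(36000) = 2.7004 + 7.9734 = 10.6738
CE = e^10.6738 ≈ 43208.82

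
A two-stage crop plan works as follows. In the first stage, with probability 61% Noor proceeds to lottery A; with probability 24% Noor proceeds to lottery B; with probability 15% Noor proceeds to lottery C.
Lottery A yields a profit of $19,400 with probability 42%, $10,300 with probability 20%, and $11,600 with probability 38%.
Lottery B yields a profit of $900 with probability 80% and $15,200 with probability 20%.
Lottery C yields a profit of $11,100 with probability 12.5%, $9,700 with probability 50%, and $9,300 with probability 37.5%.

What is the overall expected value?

EV(A) = 0.42 × 19400 + 0.2 × 10300 + 0.38 × 11600 = 8148 + 2060 + 4408 = 14616
EV(B) = 0.8 × 900 + 0.2 × 15200 = 720 + 3040 = 3760
EV(C) = 0.125 × 11100 + 0.5 × 9700 + 0.375 × 9300 = 1387.5 + 4850 + 3487.5 = 9725
Overall = 0.61 × 14616 + 0.24 × 3760 + 0.15 × 9725 = 8915.76 + 902.4 + 1458.75 = 11276.91

$11,276.91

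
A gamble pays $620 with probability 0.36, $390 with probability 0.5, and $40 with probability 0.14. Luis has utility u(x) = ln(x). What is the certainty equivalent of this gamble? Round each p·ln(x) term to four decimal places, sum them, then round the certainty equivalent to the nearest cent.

$335.02

E[u] = 0.36·ln(620) + 0.5·ln(390) + 0.14·ln(40) = 2.3147 + 2.9831 + 0.5164 = 5.8142
CE = e^5.8142 ≈ 335.02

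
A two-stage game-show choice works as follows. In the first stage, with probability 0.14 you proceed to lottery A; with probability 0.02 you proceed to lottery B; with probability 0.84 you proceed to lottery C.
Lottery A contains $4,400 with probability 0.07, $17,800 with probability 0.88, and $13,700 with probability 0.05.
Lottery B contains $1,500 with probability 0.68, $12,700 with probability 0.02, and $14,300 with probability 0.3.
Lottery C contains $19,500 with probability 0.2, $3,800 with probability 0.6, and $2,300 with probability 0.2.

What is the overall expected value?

EV(A) = 0.07 × 4400 + 0.88 × 17800 + 0.05 × 13700 = 308 + 15664 + 685 = 16657
EV(B) = 0.68 × 1500 + 0.02 × 12700 + 0.3 × 14300 = 1020 + 254 + 4290 = 5564
EV(C) = 0.2 × 19500 + 0.6 × 3800 + 0.2 × 2300 = 3900 + 2280 + 460 = 6640
Overall = 0.14 × 16657 + 0.02 × 5564 + 0.84 × 6640 = 2331.98 + 111.28 + 5577.6 = 8020.86

$8,020.86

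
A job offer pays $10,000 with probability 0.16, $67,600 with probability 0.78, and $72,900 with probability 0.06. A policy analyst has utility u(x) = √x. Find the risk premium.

$3,477

E[u] = 0.16·√10000 + 0.78·√67600 + 0.06·√72900 = 0.16·100 + 0.78·260 + 0.06·270 = 235
CE = (235)² = 55225
Risk premium = EV − CE = 58702 − 55225 = 3477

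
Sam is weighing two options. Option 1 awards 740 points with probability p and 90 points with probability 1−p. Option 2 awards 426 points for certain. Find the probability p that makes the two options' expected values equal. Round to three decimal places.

p = 0.517

p·740 + (1−p)·90 = 426
650p + 90 = 426
p = (426 − 90) / 650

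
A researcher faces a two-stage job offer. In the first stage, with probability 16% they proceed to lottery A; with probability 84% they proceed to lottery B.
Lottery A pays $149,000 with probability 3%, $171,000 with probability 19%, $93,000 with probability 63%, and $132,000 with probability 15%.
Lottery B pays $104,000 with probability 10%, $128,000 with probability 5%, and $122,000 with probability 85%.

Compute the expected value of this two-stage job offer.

EV(A) = 0.03 × 149000 + 0.19 × 171000 + 0.63 × 93000 + 0.15 × 132000 = 4470 + 32490 + 58590 + 19800 = 115350
EV(B) = 0.1 × 104000 + 0.05 × 128000 + 0.85 × 122000 = 10400 + 6400 + 103700 = 120500
Overall = 0.16 × 115350 + 0.84 × 120500 = 18456 + 101220 = 119676

$119,676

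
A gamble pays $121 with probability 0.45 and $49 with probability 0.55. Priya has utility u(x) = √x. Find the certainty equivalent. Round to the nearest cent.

$77.44

E[u] = 0.45·√121 + 0.55·√49 = 0.45·11 + 0.55·7 = 8.8
CE = (8.8)² = 77.44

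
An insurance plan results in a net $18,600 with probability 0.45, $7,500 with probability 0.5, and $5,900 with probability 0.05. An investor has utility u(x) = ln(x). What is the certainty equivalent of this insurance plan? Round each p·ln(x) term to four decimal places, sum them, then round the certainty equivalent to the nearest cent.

E[u] = 0.45·ln(18600) + 0.5·ln(7500) + 0.05·ln(5900) = 4.4239 + 4.4613 + 0.4341 = 9.3193
CE = e^9.3193 ≈ 11151.17

$11,151.17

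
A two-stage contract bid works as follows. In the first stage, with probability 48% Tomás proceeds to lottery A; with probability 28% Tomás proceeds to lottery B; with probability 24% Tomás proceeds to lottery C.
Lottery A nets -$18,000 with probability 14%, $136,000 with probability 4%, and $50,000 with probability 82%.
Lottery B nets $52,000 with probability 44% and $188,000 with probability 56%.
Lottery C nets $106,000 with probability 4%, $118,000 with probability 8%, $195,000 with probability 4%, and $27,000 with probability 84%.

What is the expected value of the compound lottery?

EV(A) = 0.14 × (-18000) + 0.04 × 136000 + 0.82 × 50000 = -2520 + 5440 + 41000 = 43920
EV(B) = 0.44 × 52000 + 0.56 × 188000 = 22880 + 105280 = 128160
EV(C) = 0.04 × 106000 + 0.08 × 118000 + 0.04 × 195000 + 0.84 × 27000 = 4240 + 9440 + 7800 + 22680 = 44160
Overall = 0.48 × 43920 + 0.28 × 128160 + 0.24 × 44160 = 21081.6 + 35884.8 + 10598.4 = 67564.8

$67,564.80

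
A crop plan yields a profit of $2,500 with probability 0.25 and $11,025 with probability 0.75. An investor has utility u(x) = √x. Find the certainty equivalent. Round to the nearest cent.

$8,326.56

E[u] = 0.25·√2500 + 0.75·√11025 = 0.25·50 + 0.75·105 = 91.25
CE = (91.25)² = 8326.5625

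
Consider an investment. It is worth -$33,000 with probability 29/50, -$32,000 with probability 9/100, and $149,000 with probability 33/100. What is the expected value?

EV = 29/50 × (-33000) + 9/100 × (-32000) + 33/100 × 149000 = -19140 − 2880 + 49170 = 27150

$27,150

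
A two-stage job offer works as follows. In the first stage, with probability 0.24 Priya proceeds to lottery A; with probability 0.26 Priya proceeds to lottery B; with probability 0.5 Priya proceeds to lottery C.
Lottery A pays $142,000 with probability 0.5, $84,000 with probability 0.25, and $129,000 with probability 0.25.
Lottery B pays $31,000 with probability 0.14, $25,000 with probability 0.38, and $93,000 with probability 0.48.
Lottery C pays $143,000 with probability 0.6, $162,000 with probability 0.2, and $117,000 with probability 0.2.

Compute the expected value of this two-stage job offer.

$115,824.80

EV(A) = 0.5 × 142000 + 0.25 × 84000 + 0.25 × 129000 = 71000 + 21000 + 32250 = 124250
EV(B) = 0.14 × 31000 + 0.38 × 25000 + 0.48 × 93000 = 4340 + 9500 + 44640 = 58480
EV(C) = 0.6 × 143000 + 0.2 × 162000 + 0.2 × 117000 = 85800 + 32400 + 23400 = 141600
Overall = 0.24 × 124250 + 0.26 × 58480 + 0.5 × 141600 = 29820 + 15204.8 + 70800 = 115824.8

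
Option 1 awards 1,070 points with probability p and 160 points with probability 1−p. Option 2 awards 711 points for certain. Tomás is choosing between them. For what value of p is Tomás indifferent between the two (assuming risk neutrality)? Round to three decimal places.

p·1070 + (1−p)·160 = 711
910p + 160 = 711
p = (711 − 160) / 910

p = 0.605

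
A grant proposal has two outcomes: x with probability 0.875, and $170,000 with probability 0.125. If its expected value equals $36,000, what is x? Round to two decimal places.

x = $16,857.14

0.875·x + 0.125·170000 = 36000
0.875·x = 36000 − 21250 = 14750
x = 14750 / 0.875 = 16857.1429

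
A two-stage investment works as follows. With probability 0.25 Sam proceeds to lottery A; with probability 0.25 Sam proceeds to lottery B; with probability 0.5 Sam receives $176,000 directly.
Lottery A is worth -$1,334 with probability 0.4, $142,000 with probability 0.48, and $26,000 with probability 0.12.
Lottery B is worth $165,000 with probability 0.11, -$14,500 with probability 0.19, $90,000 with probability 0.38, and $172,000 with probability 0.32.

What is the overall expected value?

$131,845.35

EV(A) = 0.4 × (-1334) + 0.48 × 142000 + 0.12 × 26000 = -533.6 + 68160 + 3120 = 70746.4
EV(B) = 0.11 × 165000 + 0.19 × (-14500) + 0.38 × 90000 + 0.32 × 172000 = 18150 − 2755 + 34200 + 55040 = 104635
Branch C: 176000 (certain)
Overall = 0.25 × 70746.4 + 0.25 × 104635 + 0.5 × 176000 = 17686.6 + 26158.75 + 88000 = 131845.35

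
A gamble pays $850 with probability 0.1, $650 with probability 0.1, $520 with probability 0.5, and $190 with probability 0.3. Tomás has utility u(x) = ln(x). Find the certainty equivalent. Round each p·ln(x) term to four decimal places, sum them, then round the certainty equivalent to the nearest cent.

$412.90

E[u] = 0.1·ln(850) + 0.1·ln(650) + 0.5·ln(520) + 0.3·ln(190) = 0.6745 + 0.6477 + 3.1269 + 1.5741 = 6.0232
CE = e^6.0232 ≈ 412.90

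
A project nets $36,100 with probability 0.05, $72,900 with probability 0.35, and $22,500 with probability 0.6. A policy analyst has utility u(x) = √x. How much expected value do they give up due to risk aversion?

E[u] = 0.05·√36100 + 0.35·√72900 + 0.6·√22500 = 0.05·190 + 0.35·270 + 0.6·150 = 194
CE = (194)² = 37636
Risk premium = EV − CE = 40820 − 37636 = 3184

$3,184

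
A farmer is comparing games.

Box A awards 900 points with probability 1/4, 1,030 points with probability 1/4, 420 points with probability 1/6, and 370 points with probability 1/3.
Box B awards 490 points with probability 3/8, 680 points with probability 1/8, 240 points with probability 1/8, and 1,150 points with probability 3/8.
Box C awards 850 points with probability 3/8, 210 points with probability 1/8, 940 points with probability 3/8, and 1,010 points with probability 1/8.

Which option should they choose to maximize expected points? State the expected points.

Box A = 1/4 × 900 + 1/4 × 1030 + 1/6 × 420 + 1/3 × 370 = 225 + 257.5 + 70 + 123.3333 = 675.8333
Box B = 3/8 × 490 + 1/8 × 680 + 1/8 × 240 + 3/8 × 1150 = 183.75 + 85 + 30 + 431.25 = 730
Box C = 3/8 × 850 + 1/8 × 210 + 3/8 × 940 + 1/8 × 1010 = 318.75 + 26.25 + 352.5 + 126.25 = 823.75

Box C (823.75 points)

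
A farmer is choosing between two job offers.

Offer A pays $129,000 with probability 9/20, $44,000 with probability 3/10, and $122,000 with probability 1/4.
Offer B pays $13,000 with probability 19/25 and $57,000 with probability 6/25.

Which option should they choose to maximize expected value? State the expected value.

Offer A = 9/20 × 129000 + 3/10 × 44000 + 1/4 × 122000 = 58050 + 13200 + 30500 = 101750
Offer B = 19/25 × 13000 + 6/25 × 57000 = 9880 + 13680 = 23560

Offer A ($101,750)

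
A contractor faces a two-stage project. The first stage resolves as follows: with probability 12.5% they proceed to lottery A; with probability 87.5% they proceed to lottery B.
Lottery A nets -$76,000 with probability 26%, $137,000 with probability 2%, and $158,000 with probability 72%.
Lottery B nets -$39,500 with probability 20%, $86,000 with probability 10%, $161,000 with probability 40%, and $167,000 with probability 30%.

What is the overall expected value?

$112,892.50

EV(A) = 0.26 × (-76000) + 0.02 × 137000 + 0.72 × 158000 = -19760 + 2740 + 113760 = 96740
EV(B) = 0.2 × (-39500) + 0.1 × 86000 + 0.4 × 161000 + 0.3 × 167000 = -7900 + 8600 + 64400 + 50100 = 115200
Overall = 0.125 × 96740 + 0.875 × 115200 = 12092.5 + 100800 = 112892.5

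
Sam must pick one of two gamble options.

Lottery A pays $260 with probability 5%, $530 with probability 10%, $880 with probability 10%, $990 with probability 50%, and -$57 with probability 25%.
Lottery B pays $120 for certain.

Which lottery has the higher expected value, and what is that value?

Lottery A = 0.05 × 260 + 0.1 × 530 + 0.1 × 880 + 0.5 × 990 + 0.25 × (-57) = 13 + 53 + 88 + 495 − 14.25 = 634.75
Lottery B: 120 (certain)

Lottery A ($634.75)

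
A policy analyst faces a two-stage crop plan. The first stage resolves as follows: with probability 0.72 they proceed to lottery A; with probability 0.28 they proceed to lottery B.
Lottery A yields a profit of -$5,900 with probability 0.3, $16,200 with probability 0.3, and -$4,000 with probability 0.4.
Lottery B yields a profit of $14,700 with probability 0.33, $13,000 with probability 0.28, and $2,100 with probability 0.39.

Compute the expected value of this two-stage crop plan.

$3,679.60

EV(A) = 0.3 × (-5900) + 0.3 × 16200 + 0.4 × (-4000) = -1770 + 4860 − 1600 = 1490
EV(B) = 0.33 × 14700 + 0.28 × 13000 + 0.39 × 2100 = 4851 + 3640 + 819 = 9310
Overall = 0.72 × 1490 + 0.28 × 9310 = 1072.8 + 2606.8 = 3679.6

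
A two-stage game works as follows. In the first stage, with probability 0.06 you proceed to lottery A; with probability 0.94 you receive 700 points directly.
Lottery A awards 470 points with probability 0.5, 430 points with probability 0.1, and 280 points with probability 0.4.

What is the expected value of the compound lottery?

681.4 points

EV(A) = 0.5 × 470 + 0.1 × 430 + 0.4 × 280 = 235 + 43 + 112 = 390
Branch B: 700 (certain)
Overall = 0.06 × 390 + 0.94 × 700 = 23.4 + 658 = 681.4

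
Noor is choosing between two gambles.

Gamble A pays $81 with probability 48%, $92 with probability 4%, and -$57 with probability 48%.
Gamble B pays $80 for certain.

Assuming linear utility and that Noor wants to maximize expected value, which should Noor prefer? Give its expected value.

Gamble A = 0.48 × 81 + 0.04 × 92 + 0.48 × (-57) = 38.88 + 3.68 − 27.36 = 15.2
Gamble B: 80 (certain)

Gamble B ($80)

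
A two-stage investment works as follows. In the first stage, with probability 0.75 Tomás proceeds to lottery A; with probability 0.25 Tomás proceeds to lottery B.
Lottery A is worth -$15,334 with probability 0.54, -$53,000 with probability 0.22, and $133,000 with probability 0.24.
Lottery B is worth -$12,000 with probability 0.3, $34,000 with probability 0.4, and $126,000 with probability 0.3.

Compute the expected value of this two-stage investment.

$20,934.73

EV(A) = 0.54 × (-15334) + 0.22 × (-53000) + 0.24 × 133000 = -8280.36 − 11660 + 31920 = 11979.64
EV(B) = 0.3 × (-12000) + 0.4 × 34000 + 0.3 × 126000 = -3600 + 13600 + 37800 = 47800
Overall = 0.75 × 11979.64 + 0.25 × 47800 = 8984.73 + 11950 = 20934.73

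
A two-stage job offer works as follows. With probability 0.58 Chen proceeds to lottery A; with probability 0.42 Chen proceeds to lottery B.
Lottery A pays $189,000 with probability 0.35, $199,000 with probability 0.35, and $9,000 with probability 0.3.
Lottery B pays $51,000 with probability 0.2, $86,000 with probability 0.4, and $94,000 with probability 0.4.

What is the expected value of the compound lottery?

$114,854

EV(A) = 0.35 × 189000 + 0.35 × 199000 + 0.3 × 9000 = 66150 + 69650 + 2700 = 138500
EV(B) = 0.2 × 51000 + 0.4 × 86000 + 0.4 × 94000 = 10200 + 34400 + 37600 = 82200
Overall = 0.58 × 138500 + 0.42 × 82200 = 80330 + 34524 = 114854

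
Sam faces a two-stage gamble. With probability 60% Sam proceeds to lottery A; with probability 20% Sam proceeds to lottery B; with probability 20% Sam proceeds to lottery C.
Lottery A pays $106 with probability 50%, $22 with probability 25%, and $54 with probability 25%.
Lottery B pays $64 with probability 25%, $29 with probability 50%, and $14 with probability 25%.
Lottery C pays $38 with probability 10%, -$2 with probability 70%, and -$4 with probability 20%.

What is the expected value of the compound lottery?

EV(A) = 0.5 × 106 + 0.25 × 22 + 0.25 × 54 = 53 + 5.5 + 13.5 = 72
EV(B) = 0.25 × 64 + 0.5 × 29 + 0.25 × 14 = 16 + 14.5 + 3.5 = 34
EV(C) = 0.1 × 38 + 0.7 × (-2) + 0.2 × (-4) = 3.8 − 1.4 − 0.8 = 1.6
Overall = 0.6 × 72 + 0.2 × 34 + 0.2 × 1.6 = 43.2 + 6.8 + 0.32 = 50.32

$50.32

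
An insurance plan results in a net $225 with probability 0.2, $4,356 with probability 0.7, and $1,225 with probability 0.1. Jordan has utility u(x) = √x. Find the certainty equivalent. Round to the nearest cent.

$2,777.29

E[u] = 0.2·√225 + 0.7·√4356 + 0.1·√1225 = 0.2·15 + 0.7·66 + 0.1·35 = 52.7
CE = (52.7)² = 2777.29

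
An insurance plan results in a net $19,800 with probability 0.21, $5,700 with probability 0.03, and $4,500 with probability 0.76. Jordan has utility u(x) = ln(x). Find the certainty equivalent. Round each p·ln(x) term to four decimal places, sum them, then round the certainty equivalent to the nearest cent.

$6,185.73

E[u] = 0.21·ln(19800) + 0.03·ln(5700) + 0.76·ln(4500) = 2.0776 + 0.2594 + 6.3930 = 8.7300
CE = e^8.7300 ≈ 6185.73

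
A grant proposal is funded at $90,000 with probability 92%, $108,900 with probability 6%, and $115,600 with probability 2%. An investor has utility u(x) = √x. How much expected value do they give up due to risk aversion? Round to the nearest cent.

$79.24

E[u] = 0.92·√90000 + 0.06·√108900 + 0.02·√115600 = 0.92·300 + 0.06·330 + 0.02·340 = 302.6
CE = (302.6)² = 91566.76
Risk premium = EV − CE = 91646 − 91566.76 = 79.24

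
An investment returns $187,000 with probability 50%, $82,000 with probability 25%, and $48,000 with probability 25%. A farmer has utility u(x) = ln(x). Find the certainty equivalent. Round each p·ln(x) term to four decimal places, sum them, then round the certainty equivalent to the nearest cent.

E[u] = 0.5·ln(187000) + 0.25·ln(82000) + 0.25·ln(48000) = 6.0694 + 2.8286 + 2.6947 = 11.5927
CE = e^11.5927 ≈ 108304.29

$108,304.29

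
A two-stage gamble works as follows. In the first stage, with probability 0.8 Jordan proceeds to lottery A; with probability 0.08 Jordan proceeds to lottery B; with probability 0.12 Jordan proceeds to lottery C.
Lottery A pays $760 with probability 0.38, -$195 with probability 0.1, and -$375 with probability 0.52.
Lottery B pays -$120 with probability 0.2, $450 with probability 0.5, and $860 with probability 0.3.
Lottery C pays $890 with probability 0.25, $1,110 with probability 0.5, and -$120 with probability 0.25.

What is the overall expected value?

EV(A) = 0.38 × 760 + 0.1 × (-195) + 0.52 × (-375) = 288.8 − 19.5 − 195 = 74.3
EV(B) = 0.2 × (-120) + 0.5 × 450 + 0.3 × 860 = -24 + 225 + 258 = 459
EV(C) = 0.25 × 890 + 0.5 × 1110 + 0.25 × (-120) = 222.5 + 555 − 30 = 747.5
Overall = 0.8 × 74.3 + 0.08 × 459 + 0.12 × 747.5 = 59.44 + 36.72 + 89.7 = 185.86

$185.86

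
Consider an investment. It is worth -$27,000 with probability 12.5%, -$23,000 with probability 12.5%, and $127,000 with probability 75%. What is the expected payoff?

$89,000

EV = 0.125 × (-27000) + 0.125 × (-23000) + 0.75 × 127000 = -3375 − 2875 + 95250 = 89000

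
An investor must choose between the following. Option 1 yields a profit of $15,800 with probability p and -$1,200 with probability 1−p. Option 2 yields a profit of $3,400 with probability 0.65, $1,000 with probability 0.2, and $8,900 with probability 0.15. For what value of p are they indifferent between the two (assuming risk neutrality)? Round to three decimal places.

p = 0.291

EV(Option 2) = 0.65 × 3400 + 0.2 × 1000 + 0.15 × 8900 = 2210 + 200 + 1335 = 3745
p·15800 + (1−p)·(-1200) = 3745
17000p − 1200 = 3745
p = (3745 + 1200) / 17000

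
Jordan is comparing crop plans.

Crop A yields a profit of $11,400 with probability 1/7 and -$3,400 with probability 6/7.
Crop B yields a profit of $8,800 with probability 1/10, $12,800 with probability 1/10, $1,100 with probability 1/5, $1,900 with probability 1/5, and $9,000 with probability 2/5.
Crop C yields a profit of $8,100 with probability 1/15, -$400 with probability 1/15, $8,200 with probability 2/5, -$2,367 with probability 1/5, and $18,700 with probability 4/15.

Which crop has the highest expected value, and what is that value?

Crop C ($8,306.60)

Crop A = 1/7 × 11400 + 6/7 × (-3400) = 1628.5714 − 2914.2857 = -1285.7143
Crop B = 1/10 × 8800 + 1/10 × 12800 + 1/5 × 1100 + 1/5 × 1900 + 2/5 × 9000 = 880 + 1280 + 220 + 380 + 3600 = 6360
Crop C = 1/15 × 8100 + 1/15 × (-400) + 2/5 × 8200 + 1/5 × (-2367) + 4/15 × 18700 = 540 − 26.6667 + 3280 − 473.4 + 4986.6667 = 8306.6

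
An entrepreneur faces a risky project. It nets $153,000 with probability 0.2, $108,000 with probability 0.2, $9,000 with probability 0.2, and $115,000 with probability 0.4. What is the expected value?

EV = 0.2 × 153000 + 0.2 × 108000 + 0.2 × 9000 + 0.4 × 115000 = 30600 + 21600 + 1800 + 46000 = 100000

$100,000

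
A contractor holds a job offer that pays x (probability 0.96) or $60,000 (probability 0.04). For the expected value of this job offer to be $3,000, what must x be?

0.96·x + 0.04·60000 = 3000
0.96·x = 3000 − 2400 = 600
x = 600 / 0.96 = 625

x = $625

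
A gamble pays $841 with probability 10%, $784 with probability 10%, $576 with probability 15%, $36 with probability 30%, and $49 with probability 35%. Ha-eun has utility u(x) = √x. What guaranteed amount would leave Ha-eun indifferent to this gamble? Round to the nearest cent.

E[u] = 0.1·√841 + 0.1·√784 + 0.15·√576 + 0.3·√36 + 0.35·√49 = 0.1·29 + 0.1·28 + 0.15·24 + 0.3·6 + 0.35·7 = 13.55
CE = (13.55)² = 183.6025

$183.60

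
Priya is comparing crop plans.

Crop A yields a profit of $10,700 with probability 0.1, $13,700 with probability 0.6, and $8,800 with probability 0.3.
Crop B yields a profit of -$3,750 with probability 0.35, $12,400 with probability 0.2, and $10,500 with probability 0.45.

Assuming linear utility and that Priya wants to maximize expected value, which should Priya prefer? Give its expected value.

Crop A = 0.1 × 10700 + 0.6 × 13700 + 0.3 × 8800 = 1070 + 8220 + 2640 = 11930
Crop B = 0.35 × (-3750) + 0.2 × 12400 + 0.45 × 10500 = -1312.5 + 2480 + 4725 = 5892.5

Crop A ($11,930)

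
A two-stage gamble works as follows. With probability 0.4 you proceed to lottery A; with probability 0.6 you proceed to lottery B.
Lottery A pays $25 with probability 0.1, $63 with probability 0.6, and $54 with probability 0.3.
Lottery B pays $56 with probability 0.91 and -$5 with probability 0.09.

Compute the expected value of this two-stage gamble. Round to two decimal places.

EV(A) = 0.1 × 25 + 0.6 × 63 + 0.3 × 54 = 2.5 + 37.8 + 16.2 = 56.5
EV(B) = 0.91 × 56 + 0.09 × (-5) = 50.96 − 0.45 = 50.51
Overall = 0.4 × 56.5 + 0.6 × 50.51 = 22.6 + 30.306 = 52.906

$52.91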